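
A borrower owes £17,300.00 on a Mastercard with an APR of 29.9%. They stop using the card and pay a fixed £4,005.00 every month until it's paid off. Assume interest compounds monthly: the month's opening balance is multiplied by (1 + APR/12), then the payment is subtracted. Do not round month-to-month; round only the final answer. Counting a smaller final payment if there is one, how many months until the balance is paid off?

5 payments

Monthly rate r = 29.9%/12 = 2.49167% = 0.0249167.
Recurrence: B ← B·(1+r) − £4,005.00.
Month 1: interest £431.06; balance after payment £13,726.06.
Month 2: interest £342.01; balance after payment £10,063.07.
Month 3: interest £250.74; balance after payment £6,308.80.
Month 4: interest £157.19; balance after payment £2,461.00.
Month 5: interest £61.32; balance after payment £0.00.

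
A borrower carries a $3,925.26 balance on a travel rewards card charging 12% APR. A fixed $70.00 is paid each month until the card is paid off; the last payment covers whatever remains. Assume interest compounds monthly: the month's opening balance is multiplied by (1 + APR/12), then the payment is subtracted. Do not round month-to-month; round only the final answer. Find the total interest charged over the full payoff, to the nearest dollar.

$1,862

Monthly rate r = 12%/12 = 1% = 0.01.
Payoff takes n = ⌈−ln(1 − rB₀/P)/ln(1+r)⌉ = ⌈82.680⌉ = 83 payments; the last is $47.65.
Total paid = 82·$70.00 + $47.65 = $5,787.65.
Total interest = total paid − principal = $5,787.65 − $3,925.26 = $1,862.39.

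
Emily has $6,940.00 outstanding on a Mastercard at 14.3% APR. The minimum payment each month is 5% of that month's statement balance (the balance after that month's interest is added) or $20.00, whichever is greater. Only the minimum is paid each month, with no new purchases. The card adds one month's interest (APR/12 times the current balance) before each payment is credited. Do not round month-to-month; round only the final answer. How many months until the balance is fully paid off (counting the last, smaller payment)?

96 months

Monthly rate r = 14.3%/12 = 1.19167% = 0.0119167.
While 5% of the post-interest balance exceeds $20.00, each month B ← (B·(1+r))·(1 − 0.05), i.e. B shrinks by the factor (1+r)·0.95 = 0.96132.
This holds for months 1–73. Entering month 74 the balance is $389.72; 5% of the post-interest balance is now below $20.00, so the flat $20.00 minimum applies from here.
From month 74 a fixed $20.00 at rate r clears $389.72 in 23 more payments. Total: 73 + 23 = 96 months.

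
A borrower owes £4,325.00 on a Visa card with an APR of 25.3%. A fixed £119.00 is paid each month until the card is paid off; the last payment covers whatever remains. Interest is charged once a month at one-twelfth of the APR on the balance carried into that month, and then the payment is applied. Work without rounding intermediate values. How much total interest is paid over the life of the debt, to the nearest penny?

Monthly rate r = 25.3%/12 = 2.10833% = 0.0210833.
Payoff takes n = ⌈−ln(1 − rB₀/P)/ln(1+r)⌉ = ⌈69.668⌉ = 70 payments; the last is £79.76.
Total paid = 69·£119.00 + £79.76 = £8,290.76.
Total interest = total paid − principal = £8,290.76 − £4,325.00 = £3,965.76.

£3,965.76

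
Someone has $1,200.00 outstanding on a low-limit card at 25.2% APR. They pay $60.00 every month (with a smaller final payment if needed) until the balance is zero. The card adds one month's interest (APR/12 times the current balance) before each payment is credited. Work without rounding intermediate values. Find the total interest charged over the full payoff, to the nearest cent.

Monthly rate r = 25.2%/12 = 2.1% = 0.021.
Payoff takes n = ⌈−ln(1 − rB₀/P)/ln(1+r)⌉ = ⌈26.211⌉ = 27 payments; the last is $12.75.
Total paid = 26·$60.00 + $12.75 = $1,572.75.
Total interest = total paid − principal = $1,572.75 − $1,200.00 = $372.75.

$372.75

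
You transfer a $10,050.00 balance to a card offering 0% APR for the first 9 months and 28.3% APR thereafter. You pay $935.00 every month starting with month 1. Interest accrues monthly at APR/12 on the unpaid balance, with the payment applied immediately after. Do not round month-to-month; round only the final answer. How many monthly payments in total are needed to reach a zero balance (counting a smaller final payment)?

Promo months 1–9 at r₀ = 0%/12 = 0; months 10+ at r₁ = 28.3%/12 = 0.0235833.
After month 9 (no interest yet): B = $10,050.00 − 9·$935.00 = $1,635.00.
Then at r₁ with $935.00/mo: n₂ = −ln(1 − r₁·B/P)/ln(1+r₁) ≈ 1.81 → 2 more payments.

11 payments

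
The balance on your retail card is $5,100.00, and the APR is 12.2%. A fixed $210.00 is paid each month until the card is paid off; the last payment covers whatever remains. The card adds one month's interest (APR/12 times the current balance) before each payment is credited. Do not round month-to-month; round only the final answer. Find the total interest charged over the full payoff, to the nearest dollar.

Monthly rate r = 12.2%/12 = 1.01667% = 0.0101667.
Payoff takes n = ⌈−ln(1 − rB₀/P)/ln(1+r)⌉ = ⌈28.033⌉ = 29 payments; the last is $6.97.
Total paid = 28·$210.00 + $6.97 = $5,886.97.
Total interest = total paid − principal = $5,886.97 − $5,100.00 = $786.97.

$787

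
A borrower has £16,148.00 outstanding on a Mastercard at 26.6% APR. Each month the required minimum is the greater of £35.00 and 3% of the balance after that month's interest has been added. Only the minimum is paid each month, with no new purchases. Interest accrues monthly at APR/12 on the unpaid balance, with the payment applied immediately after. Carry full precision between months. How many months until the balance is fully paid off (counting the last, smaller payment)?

Monthly rate r = 26.6%/12 = 2.21667% = 0.0221667.
While 3% of the post-interest balance exceeds £35.00, each month B ← (B·(1+r))·(1 − 0.03), i.e. B shrinks by the factor (1+r)·0.97 = 0.9915.
This holds for months 1–311. Entering month 312 the balance is £1,136.01; 3% of the post-interest balance is now below £35.00, so the flat £35.00 minimum applies from here.
From month 312 a fixed £35.00 at rate r clears £1,136.01 in 58 more payments. Total: 311 + 58 = 369 months.

369 months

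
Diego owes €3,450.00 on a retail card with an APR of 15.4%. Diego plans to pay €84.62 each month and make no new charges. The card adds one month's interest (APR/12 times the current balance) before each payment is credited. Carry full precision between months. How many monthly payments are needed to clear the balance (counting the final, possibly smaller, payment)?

Monthly rate r = 15.4%/12 = 1.28333% = 0.0128333.
Recurrence: B ← B·(1+r) − €84.62.
Month 1: interest €44.27; balance after payment €3,409.66.
Month 2: interest €43.76; balance after payment €3,368.79.
Closed form: n = −ln(1 − rB₀/P)/ln(1+r) = −ln(0.47678)/ln(1.01283) ≈ 58.087, so the balance reaches zero during payment 59.

59 months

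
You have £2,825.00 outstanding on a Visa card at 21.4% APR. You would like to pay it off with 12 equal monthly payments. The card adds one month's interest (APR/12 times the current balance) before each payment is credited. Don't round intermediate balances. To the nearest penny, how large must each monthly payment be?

Monthly rate r = 21.4%/12 = 1.78333% = 0.0178333.
Level-payment amortization: P = B₀·r / (1 − (1+r)^(−n)) = 2825.00·0.0178333 / (1 − 1.01783^(−12)).
Denominator 1 − (1+r)^(−12) = 0.191127697.
P = 50.3792 / 0.191127697 ≈ 263.59.

£263.59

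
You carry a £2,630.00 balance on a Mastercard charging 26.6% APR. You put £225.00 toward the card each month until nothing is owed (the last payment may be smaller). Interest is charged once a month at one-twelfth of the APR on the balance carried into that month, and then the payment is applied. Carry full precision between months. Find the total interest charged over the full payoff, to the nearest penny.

£448.20

Monthly rate r = 26.6%/12 = 2.21667% = 0.0221667.
Payoff takes n = ⌈−ln(1 − rB₀/P)/ln(1+r)⌉ = ⌈13.678⌉ = 14 payments; the last is £153.20.
Total paid = 13·£225.00 + £153.20 = £3,078.20.
Total interest = total paid − principal = £3,078.20 − £2,630.00 = £448.20.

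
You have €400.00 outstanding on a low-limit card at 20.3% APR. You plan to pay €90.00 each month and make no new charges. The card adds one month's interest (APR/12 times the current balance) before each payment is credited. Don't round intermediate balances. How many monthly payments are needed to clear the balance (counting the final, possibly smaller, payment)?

Monthly rate r = 20.3%/12 = 1.69167% = 0.0169167.
Recurrence: B ← B·(1+r) − €90.00.
Month 1: interest €6.77; balance after payment €316.77.
Month 2: interest €5.36; balance after payment €232.13.
Month 3: interest €3.93; balance after payment €146.05.
Month 4: interest €2.47; balance after payment €58.52.
Month 5: interest €0.99; balance after payment €0.00.

5 payments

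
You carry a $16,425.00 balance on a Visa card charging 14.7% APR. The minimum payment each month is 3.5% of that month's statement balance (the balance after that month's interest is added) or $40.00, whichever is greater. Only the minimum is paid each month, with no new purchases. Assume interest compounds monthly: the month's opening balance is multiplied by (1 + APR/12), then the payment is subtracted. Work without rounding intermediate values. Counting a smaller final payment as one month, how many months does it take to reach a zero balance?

Monthly rate r = 14.7%/12 = 1.225% = 0.01225.
While 3.5% of the post-interest balance exceeds $40.00, each month B ← (B·(1+r))·(1 − 0.035), i.e. B shrinks by the factor (1+r)·0.965 = 0.97682.
This holds for months 1–115. Entering month 116 the balance is $1,107.24; 3.5% of the post-interest balance is now below $40.00, so the flat $40.00 minimum applies from here.
From month 116 a fixed $40.00 at rate r clears $1,107.24 in 35 more payments. Total: 115 + 35 = 150 months.

150 months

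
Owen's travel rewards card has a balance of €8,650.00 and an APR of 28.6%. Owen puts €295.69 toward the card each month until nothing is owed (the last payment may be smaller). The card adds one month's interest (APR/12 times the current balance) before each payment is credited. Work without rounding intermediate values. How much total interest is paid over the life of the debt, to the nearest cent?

Monthly rate r = 28.6%/12 = 2.38333% = 0.0238333.
Payoff takes n = ⌈−ln(1 − rB₀/P)/ln(1+r)⌉ = ⌈50.723⌉ = 51 payments; the last is €214.51.
Total paid = 50·€295.69 + €214.51 = €14,999.01.
Total interest = total paid − principal = €14,999.01 − €8,650.00 = €6,349.01.

€6,349.01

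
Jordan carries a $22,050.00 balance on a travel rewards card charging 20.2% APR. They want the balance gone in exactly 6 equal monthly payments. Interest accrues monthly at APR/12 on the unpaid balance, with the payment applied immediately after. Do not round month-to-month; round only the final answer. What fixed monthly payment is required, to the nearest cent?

Monthly rate r = 20.2%/12 = 1.68333% = 0.0168333.
Level-payment amortization: P = B₀·r / (1 − (1+r)^(−n)) = 22050.00·0.0168333 / (1 − 1.01683^(−6)).
Denominator 1 − (1+r)^(−6) = 0.0953067451.
P = 371.175 / 0.0953067451 ≈ 3894.53.

$3,894.53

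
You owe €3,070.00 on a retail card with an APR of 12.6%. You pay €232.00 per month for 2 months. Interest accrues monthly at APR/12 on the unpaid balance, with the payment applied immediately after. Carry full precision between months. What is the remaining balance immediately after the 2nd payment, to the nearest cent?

Monthly rate r = 12.6%/12 = 1.05% = 0.0105.
Each month: B ← B·(1+r) − €232.00.
Month 1: interest €32.23; balance after payment €2,870.24.
Month 2: interest €30.14; balance after payment €2,668.37.

€2,668.37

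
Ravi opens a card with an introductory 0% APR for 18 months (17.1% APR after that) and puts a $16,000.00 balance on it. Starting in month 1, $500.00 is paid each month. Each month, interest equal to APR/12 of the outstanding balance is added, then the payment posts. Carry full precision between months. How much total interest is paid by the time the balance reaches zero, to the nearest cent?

Promo months 1–18 at r₀ = 0%/12 = 0; months 19+ at r₁ = 17.1%/12 = 0.01425.
After month 18 (no interest yet): B = $16,000.00 − 18·$500.00 = $7,000.00.
Then at r₁ with $500.00/mo: n₂ = −ln(1 − r₁·B/P)/ln(1+r₁) ≈ 15.73 → 16 more payments.
Total paid = 33·$500.00 + $363.88 = $16,863.88; interest = $16,863.88 − $16,000.00 = $863.88.

$863.88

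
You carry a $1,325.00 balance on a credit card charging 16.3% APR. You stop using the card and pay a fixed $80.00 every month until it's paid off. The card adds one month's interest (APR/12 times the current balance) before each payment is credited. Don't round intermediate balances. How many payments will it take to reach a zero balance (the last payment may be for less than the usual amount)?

19 payments

Monthly rate r = 16.3%/12 = 1.35833% = 0.0135833.
Recurrence: B ← B·(1+r) − $80.00.
Month 1: interest $18.00; balance after payment $1,263.00.
Month 2: interest $17.16; balance after payment $1,200.15.
Closed form: n = −ln(1 − rB₀/P)/ln(1+r) = −ln(0.77503)/ln(1.01358) ≈ 18.890, so the balance reaches zero during payment 19.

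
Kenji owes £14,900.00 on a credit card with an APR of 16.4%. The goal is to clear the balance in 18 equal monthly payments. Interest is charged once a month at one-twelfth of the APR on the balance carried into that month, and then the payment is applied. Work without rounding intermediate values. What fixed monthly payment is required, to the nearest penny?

Monthly rate r = 16.4%/12 = 1.36667% = 0.0136667.
Level-payment amortization: P = B₀·r / (1 − (1+r)^(−n)) = 14900.00·0.0136667 / (1 − 1.01367^(−18)).
Denominator 1 − (1+r)^(−18) = 0.216774133.
P = 203.633 / 0.216774133 ≈ 939.38.

£939.38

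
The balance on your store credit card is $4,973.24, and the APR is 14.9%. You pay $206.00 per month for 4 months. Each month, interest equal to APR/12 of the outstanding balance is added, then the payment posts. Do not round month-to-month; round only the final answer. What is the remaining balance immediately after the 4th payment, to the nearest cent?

$4,385.41

Monthly rate r = 14.9%/12 = 1.24167% = 0.0124167.
Each month: B ← B·(1+r) − $206.00.
Month 1: interest $61.75; balance after payment $4,828.99.
Month 2: interest $59.96; balance after payment $4,682.95.
Month 3: interest $58.15; balance after payment $4,535.10.
Month 4: interest $56.31; balance after payment $4,385.41.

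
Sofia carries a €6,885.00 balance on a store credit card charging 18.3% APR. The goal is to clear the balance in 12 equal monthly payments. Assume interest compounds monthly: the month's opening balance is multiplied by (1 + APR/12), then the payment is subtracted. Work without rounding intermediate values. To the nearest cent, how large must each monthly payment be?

€632.20

Monthly rate r = 18.3%/12 = 1.525% = 0.01525.
Level-payment amortization: P = B₀·r / (1 − (1+r)^(−n)) = 6885.00·0.01525 / (1 − 1.01525^(−12)).
Denominator 1 − (1+r)^(−12) = 0.166080706.
P = 104.996 / 0.166080706 ≈ 632.20.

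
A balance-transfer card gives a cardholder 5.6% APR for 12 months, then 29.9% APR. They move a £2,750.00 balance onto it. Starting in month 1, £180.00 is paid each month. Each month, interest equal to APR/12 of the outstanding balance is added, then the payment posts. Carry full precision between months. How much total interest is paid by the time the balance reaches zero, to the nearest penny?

Promo months 1–12 at r₀ = 5.6%/12 = 0.00466667; months 13+ at r₁ = 29.9%/12 = 0.0249167.
After month 12: iterate B ← B·(1+r₀) − £180.00 for 12 months → £691.70.
Then at r₁ with £180.00/mo: n₂ = −ln(1 − r₁·B/P)/ln(1+r₁) ≈ 4.09 → 5 more payments.
Total paid = 16·£180.00 + £16.30 = £2,896.30; interest = £2,896.30 − £2,750.00 = £146.30.

£146.30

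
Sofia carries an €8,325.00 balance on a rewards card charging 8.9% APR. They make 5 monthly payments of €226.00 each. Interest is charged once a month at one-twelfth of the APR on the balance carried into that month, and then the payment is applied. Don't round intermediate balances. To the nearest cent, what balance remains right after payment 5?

Monthly rate r = 8.9%/12 = 0.741667% = 0.00741667.
Each month: B ← B·(1+r) − €226.00.
Month 1: interest €61.74; balance after payment €8,160.74.
Month 2: interest €60.53; balance after payment €7,995.27.
Month 3: interest €59.30; balance after payment €7,828.57.
Month 4: interest €58.06; balance after payment €7,660.63.
Month 5: interest €56.82; balance after payment €7,491.45.

€7,491.45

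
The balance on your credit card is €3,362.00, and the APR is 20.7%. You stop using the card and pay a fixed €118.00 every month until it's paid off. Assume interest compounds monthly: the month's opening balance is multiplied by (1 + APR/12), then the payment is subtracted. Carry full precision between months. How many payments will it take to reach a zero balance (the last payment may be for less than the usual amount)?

40 months

Monthly rate r = 20.7%/12 = 1.725% = 0.01725.
Recurrence: B ← B·(1+r) − €118.00.
Month 1: interest €57.99; balance after payment €3,301.99.
Month 2: interest €56.96; balance after payment €3,240.95.
Closed form: n = −ln(1 − rB₀/P)/ln(1+r) = −ln(0.50852)/ln(1.01725) ≈ 39.540, so the balance reaches zero during payment 40.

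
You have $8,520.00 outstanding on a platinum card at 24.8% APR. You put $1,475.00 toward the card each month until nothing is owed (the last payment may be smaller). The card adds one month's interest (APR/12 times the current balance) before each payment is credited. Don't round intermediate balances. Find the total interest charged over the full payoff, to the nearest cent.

Monthly rate r = 24.8%/12 = 2.06667% = 0.0206667.
Payoff takes n = ⌈−ln(1 − rB₀/P)/ln(1+r)⌉ = ⌈6.215⌉ = 7 payments; the last is $319.01.
Total paid = 6·$1,475.00 + $319.01 = $9,169.01.
Total interest = total paid − principal = $9,169.01 − $8,520.00 = $649.01.

$649.01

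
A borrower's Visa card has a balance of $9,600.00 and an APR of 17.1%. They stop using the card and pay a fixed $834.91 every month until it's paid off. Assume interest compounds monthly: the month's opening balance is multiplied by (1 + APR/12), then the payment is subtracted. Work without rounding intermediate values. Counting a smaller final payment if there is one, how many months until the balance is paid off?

13 months

Monthly rate r = 17.1%/12 = 1.425% = 0.01425.
Recurrence: B ← B·(1+r) − $834.91.
Month 1: interest $136.80; balance after payment $8,901.89.
Month 2: interest $126.85; balance after payment $8,193.83.
Closed form: n = −ln(1 − rB₀/P)/ln(1+r) = −ln(0.83615)/ln(1.01425) ≈ 12.647, so the balance reaches zero during payment 13.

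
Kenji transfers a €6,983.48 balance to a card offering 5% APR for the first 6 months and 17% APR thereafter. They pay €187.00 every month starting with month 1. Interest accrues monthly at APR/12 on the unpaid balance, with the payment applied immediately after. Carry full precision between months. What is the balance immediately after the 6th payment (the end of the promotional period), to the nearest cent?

€6,026.14

Promo months 1–6 at r₀ = 5%/12 = 0.00416667; months 7+ at r₁ = 17%/12 = 0.0141667.
After month 6: iterate B ← B·(1+r₀) − €187.00 for 6 months → €6,026.14.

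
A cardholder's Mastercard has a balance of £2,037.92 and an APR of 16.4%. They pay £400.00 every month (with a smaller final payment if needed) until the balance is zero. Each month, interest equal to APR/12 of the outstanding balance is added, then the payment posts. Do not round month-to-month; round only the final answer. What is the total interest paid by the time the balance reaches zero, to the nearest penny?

Monthly rate r = 16.4%/12 = 1.36667% = 0.0136667.
Payoff takes n = ⌈−ln(1 − rB₀/P)/ln(1+r)⌉ = ⌈5.317⌉ = 6 payments; the last is £127.33.
Total paid = 5·£400.00 + £127.33 = £2,127.33.
Total interest = total paid − principal = £2,127.33 − £2,037.92 = £89.41.

£89.41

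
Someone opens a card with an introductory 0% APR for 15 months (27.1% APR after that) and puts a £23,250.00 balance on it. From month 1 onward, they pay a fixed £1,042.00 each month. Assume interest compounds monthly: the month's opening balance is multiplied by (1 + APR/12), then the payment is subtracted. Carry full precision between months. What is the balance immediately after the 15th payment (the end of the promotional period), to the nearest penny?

£7,620.00

Promo months 1–15 at r₀ = 0%/12 = 0; months 16+ at r₁ = 27.1%/12 = 0.0225833.
After month 15 (no interest yet): B = £23,250.00 − 15·£1,042.00 = £7,620.00.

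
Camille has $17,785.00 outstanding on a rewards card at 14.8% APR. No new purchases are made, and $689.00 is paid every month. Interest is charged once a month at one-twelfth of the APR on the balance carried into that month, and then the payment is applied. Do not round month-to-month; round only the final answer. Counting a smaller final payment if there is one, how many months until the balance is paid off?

Monthly rate r = 14.8%/12 = 1.23333% = 0.0123333.
Recurrence: B ← B·(1+r) − $689.00.
Month 1: interest $219.35; balance after payment $17,315.35.
Month 2: interest $213.56; balance after payment $16,839.90.
Closed form: n = −ln(1 − rB₀/P)/ln(1+r) = −ln(0.68164)/ln(1.01233) ≈ 31.266, so the balance reaches zero during payment 32.

32 payments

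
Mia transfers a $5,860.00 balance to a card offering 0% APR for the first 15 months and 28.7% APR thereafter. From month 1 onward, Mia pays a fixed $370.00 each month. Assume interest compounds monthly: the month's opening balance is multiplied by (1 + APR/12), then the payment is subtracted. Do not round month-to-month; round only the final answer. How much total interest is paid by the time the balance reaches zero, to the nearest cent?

Promo months 1–15 at r₀ = 0%/12 = 0; months 16+ at r₁ = 28.7%/12 = 0.0239167.
After month 15 (no interest yet): B = $5,860.00 − 15·$370.00 = $310.00.
Then at r₁ with $370.00/mo: n₂ = −ln(1 − r₁·B/P)/ln(1+r₁) ≈ 0.86 → 1 more payments.
Total paid = 15·$370.00 + $317.41 = $5,867.41; interest = $5,867.41 − $5,860.00 = $7.41.

$7.41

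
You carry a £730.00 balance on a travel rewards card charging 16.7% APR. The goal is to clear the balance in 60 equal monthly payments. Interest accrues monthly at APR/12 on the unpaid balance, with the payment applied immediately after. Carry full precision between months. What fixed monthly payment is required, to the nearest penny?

Monthly rate r = 16.7%/12 = 1.39167% = 0.0139167.
Level-payment amortization: P = B₀·r / (1 − (1+r)^(−n)) = 730.00·0.0139167 / (1 − 1.01392^(−60)).
Denominator 1 − (1+r)^(−60) = 0.563620561.
P = 10.1592 / 0.563620561 ≈ 18.02.

£18.02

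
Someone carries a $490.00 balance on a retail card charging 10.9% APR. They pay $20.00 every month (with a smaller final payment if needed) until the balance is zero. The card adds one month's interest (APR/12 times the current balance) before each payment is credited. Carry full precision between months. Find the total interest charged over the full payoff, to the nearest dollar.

$67

Monthly rate r = 10.9%/12 = 0.908333% = 0.00908333.
Payoff takes n = ⌈−ln(1 − rB₀/P)/ln(1+r)⌉ = ⌈27.839⌉ = 28 payments; the last is $16.78.
Total paid = 27·$20.00 + $16.78 = $556.78.
Total interest = total paid − principal = $556.78 − $490.00 = $66.78.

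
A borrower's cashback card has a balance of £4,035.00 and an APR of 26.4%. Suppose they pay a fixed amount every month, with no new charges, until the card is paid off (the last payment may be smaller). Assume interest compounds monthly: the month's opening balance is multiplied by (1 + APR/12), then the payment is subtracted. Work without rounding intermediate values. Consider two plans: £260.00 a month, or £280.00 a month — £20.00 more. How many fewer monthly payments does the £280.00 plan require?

Monthly rate r = 26.4%/12 = 2.2% = 0.022.
At £260.00/mo: n = ⌈−ln(1 − rB₀/P)/ln(1+r)⌉ = 20 payments (last £50.69); total interest = total paid − £4,035.00 = £955.69.
At £280.00/mo: 18 payments (last £147.02); total interest £872.02.
Payments saved = 20 − 18 = 2.

2 fewer payments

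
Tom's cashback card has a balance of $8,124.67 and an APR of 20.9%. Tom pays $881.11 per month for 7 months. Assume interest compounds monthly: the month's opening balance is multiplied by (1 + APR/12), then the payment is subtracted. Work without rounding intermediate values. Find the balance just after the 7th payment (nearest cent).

$2,668.93

Monthly rate r = 20.9%/12 = 1.74167% = 0.0174167.
Each month: B ← B·(1+r) − $881.11.
Month 1: interest $141.50; balance after payment $7,385.06.
Month 2: interest $128.62; balance after payment $6,632.58.
Month 3: interest $115.52; balance after payment $5,866.99.
Month 4: interest $102.18; balance after payment $5,088.06.
Month 5: interest $88.62; balance after payment $4,295.57.
Month 6: interest $74.81; balance after payment $3,489.27.
Month 7: interest $60.77; balance after payment $2,668.93.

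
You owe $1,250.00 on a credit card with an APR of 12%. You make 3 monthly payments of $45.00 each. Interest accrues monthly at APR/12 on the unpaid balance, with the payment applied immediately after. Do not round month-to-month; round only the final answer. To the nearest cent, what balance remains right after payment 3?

Monthly rate r = 12%/12 = 1% = 0.01.
Each month: B ← B·(1+r) − $45.00.
Month 1: interest $12.50; balance after payment $1,217.50.
Month 2: interest $12.18; balance after payment $1,184.67.
Month 3: interest $11.85; balance after payment $1,151.52.

$1,151.52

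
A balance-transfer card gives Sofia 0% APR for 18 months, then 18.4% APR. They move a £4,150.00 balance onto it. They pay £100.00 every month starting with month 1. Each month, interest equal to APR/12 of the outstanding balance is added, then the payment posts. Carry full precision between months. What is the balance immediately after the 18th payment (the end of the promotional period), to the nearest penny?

Promo months 1–18 at r₀ = 0%/12 = 0; months 19+ at r₁ = 18.4%/12 = 0.0153333.
After month 18 (no interest yet): B = £4,150.00 − 18·£100.00 = £2,350.00.

£2,350.00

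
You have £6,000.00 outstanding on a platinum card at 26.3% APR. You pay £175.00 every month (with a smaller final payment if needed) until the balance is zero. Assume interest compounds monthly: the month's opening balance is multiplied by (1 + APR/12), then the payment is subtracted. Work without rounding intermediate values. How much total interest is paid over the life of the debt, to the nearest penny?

Monthly rate r = 26.3%/12 = 2.19167% = 0.0219167.
Payoff takes n = ⌈−ln(1 − rB₀/P)/ln(1+r)⌉ = ⌈64.208⌉ = 65 payments; the last is £36.70.
Total paid = 64·£175.00 + £36.70 = £11,236.70.
Total interest = total paid − principal = £11,236.70 − £6,000.00 = £5,236.70.

£5,236.70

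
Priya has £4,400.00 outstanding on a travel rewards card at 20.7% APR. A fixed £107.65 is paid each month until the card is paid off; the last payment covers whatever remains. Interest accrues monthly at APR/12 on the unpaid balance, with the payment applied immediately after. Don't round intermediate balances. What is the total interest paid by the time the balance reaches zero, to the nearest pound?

£3,285

Monthly rate r = 20.7%/12 = 1.725% = 0.01725.
Payoff takes n = ⌈−ln(1 − rB₀/P)/ln(1+r)⌉ = ⌈71.391⌉ = 72 payments; the last is £42.30.
Total paid = 71·£107.65 + £42.30 = £7,685.45.
Total interest = total paid − principal = £7,685.45 − £4,400.00 = £3,285.45.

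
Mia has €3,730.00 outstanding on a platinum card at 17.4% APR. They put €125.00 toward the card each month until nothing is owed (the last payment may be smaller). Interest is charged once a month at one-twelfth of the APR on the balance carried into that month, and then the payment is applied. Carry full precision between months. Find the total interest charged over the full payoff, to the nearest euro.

Monthly rate r = 17.4%/12 = 1.45% = 0.0145.
Payoff takes n = ⌈−ln(1 − rB₀/P)/ln(1+r)⌉ = ⌈39.375⌉ = 40 payments; the last is €47.03.
Total paid = 39·€125.00 + €47.03 = €4,922.03.
Total interest = total paid − principal = €4,922.03 − €3,730.00 = €1,192.03.

€1,192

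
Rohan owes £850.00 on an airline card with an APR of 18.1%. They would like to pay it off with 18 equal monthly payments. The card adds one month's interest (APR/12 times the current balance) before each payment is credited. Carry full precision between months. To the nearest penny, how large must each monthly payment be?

£54.28

Monthly rate r = 18.1%/12 = 1.50833% = 0.0150833.
Level-payment amortization: P = B₀·r / (1 − (1+r)^(−n)) = 850.00·0.0150833 / (1 − 1.01508^(−18)).
Denominator 1 − (1+r)^(−18) = 0.236217943.
P = 12.8208 / 0.236217943 ≈ 54.28.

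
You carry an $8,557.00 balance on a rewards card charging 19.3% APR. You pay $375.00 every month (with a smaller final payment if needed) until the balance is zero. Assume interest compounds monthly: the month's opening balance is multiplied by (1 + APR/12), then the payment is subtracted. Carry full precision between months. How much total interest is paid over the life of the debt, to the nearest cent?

Monthly rate r = 19.3%/12 = 1.60833% = 0.0160833.
Payoff takes n = ⌈−ln(1 − rB₀/P)/ln(1+r)⌉ = ⌈28.660⌉ = 29 payments; the last is $248.27.
Total paid = 28·$375.00 + $248.27 = $10,748.27.
Total interest = total paid − principal = $10,748.27 − $8,557.00 = $2,191.27.

$2,191.27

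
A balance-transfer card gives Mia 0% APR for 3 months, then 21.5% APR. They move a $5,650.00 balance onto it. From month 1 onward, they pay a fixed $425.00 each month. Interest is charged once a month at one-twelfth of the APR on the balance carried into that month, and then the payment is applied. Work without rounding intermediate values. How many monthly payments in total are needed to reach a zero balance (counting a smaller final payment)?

15 payments

Promo months 1–3 at r₀ = 0%/12 = 0; months 4+ at r₁ = 21.5%/12 = 0.0179167.
After month 3 (no interest yet): B = $5,650.00 − 3·$425.00 = $4,375.00.
Then at r₁ with $425.00/mo: n₂ = −ln(1 − r₁·B/P)/ln(1+r₁) ≈ 11.48 → 12 more payments.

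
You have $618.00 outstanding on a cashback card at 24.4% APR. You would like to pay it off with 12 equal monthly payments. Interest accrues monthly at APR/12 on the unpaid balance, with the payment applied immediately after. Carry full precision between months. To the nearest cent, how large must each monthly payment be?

$58.56

Monthly rate r = 24.4%/12 = 2.03333% = 0.0203333.
Level-payment amortization: P = B₀·r / (1 − (1+r)^(−n)) = 618.00·0.0203333 / (1 − 1.02033^(−12)).
Denominator 1 − (1+r)^(−12) = 0.214592396.
P = 12.566 / 0.214592396 ≈ 58.56.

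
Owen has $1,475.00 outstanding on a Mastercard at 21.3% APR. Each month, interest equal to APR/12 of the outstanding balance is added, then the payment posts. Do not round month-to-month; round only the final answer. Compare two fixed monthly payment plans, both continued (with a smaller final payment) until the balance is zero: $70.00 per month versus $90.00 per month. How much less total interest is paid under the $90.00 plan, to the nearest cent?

Monthly rate r = 21.3%/12 = 1.775% = 0.01775.
At $70.00/mo: n = ⌈−ln(1 − rB₀/P)/ln(1+r)⌉ = 27 payments (last $43.83); total interest = total paid − $1,475.00 = $388.83.
At $90.00/mo: 20 payments (last $48.64); total interest $283.64.
Interest saved = $388.83 − $283.64 = $105.19.

$105.19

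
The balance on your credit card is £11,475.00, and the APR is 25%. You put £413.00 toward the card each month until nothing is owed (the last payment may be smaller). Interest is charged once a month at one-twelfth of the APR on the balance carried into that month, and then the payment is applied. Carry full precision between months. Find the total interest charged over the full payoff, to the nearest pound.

Monthly rate r = 25%/12 = 2.08333% = 0.0208333.
Payoff takes n = ⌈−ln(1 − rB₀/P)/ln(1+r)⌉ = ⌈41.939⌉ = 42 payments; the last is £388.04.
Total paid = 41·£413.00 + £388.04 = £17,321.04.
Total interest = total paid − principal = £17,321.04 − £11,475.00 = £5,846.04.

£5,846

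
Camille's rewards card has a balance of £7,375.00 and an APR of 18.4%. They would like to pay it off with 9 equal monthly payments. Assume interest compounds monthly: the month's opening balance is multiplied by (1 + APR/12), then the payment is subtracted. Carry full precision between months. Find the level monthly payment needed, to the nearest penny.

Monthly rate r = 18.4%/12 = 1.53333% = 0.0153333.
Level-payment amortization: P = B₀·r / (1 − (1+r)^(−n)) = 7375.00·0.0153333 / (1 − 1.01533^(−9)).
Denominator 1 − (1+r)^(−9) = 0.127988522.
P = 113.083 / 0.127988522 ≈ 883.54.

£883.54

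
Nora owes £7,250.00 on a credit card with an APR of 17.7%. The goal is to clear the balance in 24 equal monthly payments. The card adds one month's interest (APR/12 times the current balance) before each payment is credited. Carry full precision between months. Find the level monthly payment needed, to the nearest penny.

Monthly rate r = 17.7%/12 = 1.475% = 0.01475.
Level-payment amortization: P = B₀·r / (1 − (1+r)^(−n)) = 7250.00·0.01475 / (1 − 1.01475^(−24)).
Denominator 1 − (1+r)^(−24) = 0.296308087.
P = 106.938 / 0.296308087 ≈ 360.90.

£360.90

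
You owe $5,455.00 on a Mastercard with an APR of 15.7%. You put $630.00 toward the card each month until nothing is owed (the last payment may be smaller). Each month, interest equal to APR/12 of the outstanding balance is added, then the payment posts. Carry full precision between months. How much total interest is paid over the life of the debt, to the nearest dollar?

Monthly rate r = 15.7%/12 = 1.30833% = 0.0130833.
Payoff takes n = ⌈−ln(1 − rB₀/P)/ln(1+r)⌉ = ⌈9.250⌉ = 10 payments; the last is $158.06.
Total paid = 9·$630.00 + $158.06 = $5,828.06.
Total interest = total paid − principal = $5,828.06 − $5,455.00 = $373.06.

$373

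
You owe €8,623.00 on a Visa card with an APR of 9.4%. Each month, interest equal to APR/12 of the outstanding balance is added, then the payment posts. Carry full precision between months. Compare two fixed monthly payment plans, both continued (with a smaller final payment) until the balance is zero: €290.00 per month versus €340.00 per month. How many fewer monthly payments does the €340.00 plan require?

Monthly rate r = 9.4%/12 = 0.783333% = 0.00783333.
At €290.00/mo: n = ⌈−ln(1 − rB₀/P)/ln(1+r)⌉ = 34 payments (last €285.14); total interest = total paid − €8,623.00 = €1,232.14.
At €340.00/mo: 29 payments (last €131.04); total interest €1,028.04.
Payments saved = 34 − 29 = 5.

5 fewer payments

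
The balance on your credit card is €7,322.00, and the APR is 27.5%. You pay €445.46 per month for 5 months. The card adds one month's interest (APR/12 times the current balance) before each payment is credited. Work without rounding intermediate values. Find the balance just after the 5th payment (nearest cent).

€5,868.57

Monthly rate r = 27.5%/12 = 2.29167% = 0.0229167.
Each month: B ← B·(1+r) − €445.46.
Month 1: interest €167.80; balance after payment €7,044.34.
Month 2: interest €161.43; balance after payment €6,760.31.
Month 3: interest €154.92; balance after payment €6,469.77.
Month 4: interest €148.27; balance after payment €6,172.58.
Month 5: interest €141.45; balance after payment €5,868.57.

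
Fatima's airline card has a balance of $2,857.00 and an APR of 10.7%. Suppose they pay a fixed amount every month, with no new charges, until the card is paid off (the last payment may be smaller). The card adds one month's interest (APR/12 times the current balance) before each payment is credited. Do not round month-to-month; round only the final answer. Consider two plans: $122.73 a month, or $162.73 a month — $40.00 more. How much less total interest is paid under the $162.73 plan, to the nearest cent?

$95.52

Monthly rate r = 10.7%/12 = 0.891667% = 0.00891667.
At $122.73/mo: n = ⌈−ln(1 − rB₀/P)/ln(1+r)⌉ = 27 payments (last $25.58); total interest = total paid − $2,857.00 = $359.56.
At $162.73/mo: 20 payments (last $29.17); total interest $264.04.
Interest saved = $359.56 − $264.04 = $95.52.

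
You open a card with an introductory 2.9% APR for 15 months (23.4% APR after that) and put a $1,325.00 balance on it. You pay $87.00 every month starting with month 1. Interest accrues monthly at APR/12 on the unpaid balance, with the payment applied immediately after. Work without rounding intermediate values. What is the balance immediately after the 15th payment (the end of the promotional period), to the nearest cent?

Promo months 1–15 at r₀ = 2.9%/12 = 0.00241667; months 16+ at r₁ = 23.4%/12 = 0.0195.
After month 15: iterate B ← B·(1+r₀) − $87.00 for 15 months → $46.54.

$46.54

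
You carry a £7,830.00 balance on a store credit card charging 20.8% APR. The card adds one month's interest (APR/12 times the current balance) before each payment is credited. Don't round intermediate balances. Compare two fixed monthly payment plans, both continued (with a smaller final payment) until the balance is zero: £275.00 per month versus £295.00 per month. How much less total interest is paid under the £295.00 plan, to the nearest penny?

Monthly rate r = 20.8%/12 = 1.73333% = 0.0173333.
At £275.00/mo: n = ⌈−ln(1 − rB₀/P)/ln(1+r)⌉ = 40 payments (last £161.82); total interest = total paid − £7,830.00 = £3,056.82.
At £295.00/mo: 36 payments (last £255.09); total interest £2,750.09.
Interest saved = £3,056.82 − £2,750.09 = £306.73.

£306.73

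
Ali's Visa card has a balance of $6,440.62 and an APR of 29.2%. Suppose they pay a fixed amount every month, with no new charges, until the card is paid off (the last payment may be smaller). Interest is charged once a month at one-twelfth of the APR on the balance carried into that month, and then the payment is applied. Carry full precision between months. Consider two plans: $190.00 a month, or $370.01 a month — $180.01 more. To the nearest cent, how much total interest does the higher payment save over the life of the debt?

$5,289.70

Monthly rate r = 29.2%/12 = 2.43333% = 0.0243333.
At $190.00/mo: n = ⌈−ln(1 − rB₀/P)/ln(1+r)⌉ = 73 payments (last $88.26); total interest = total paid − $6,440.62 = $7,327.64.
At $370.01/mo: 23 payments (last $338.34); total interest $2,037.94.
Interest saved = $7,327.64 − $2,037.94 = $5,289.70.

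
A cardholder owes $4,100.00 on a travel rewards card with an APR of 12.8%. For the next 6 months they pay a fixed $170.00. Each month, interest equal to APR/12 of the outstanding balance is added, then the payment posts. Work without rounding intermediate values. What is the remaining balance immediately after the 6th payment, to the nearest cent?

Monthly rate r = 12.8%/12 = 1.06667% = 0.0106667.
Each month: B ← B·(1+r) − $170.00.
Month 1: interest $43.73; balance after payment $3,973.73.
Month 2: interest $42.39; balance after payment $3,846.12.
Month 3: interest $41.03; balance after payment $3,717.15.
Month 4: interest $39.65; balance after payment $3,586.79.
Month 5: interest $38.26; balance after payment $3,455.05.
Month 6: interest $36.85; balance after payment $3,321.91.

$3,321.91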